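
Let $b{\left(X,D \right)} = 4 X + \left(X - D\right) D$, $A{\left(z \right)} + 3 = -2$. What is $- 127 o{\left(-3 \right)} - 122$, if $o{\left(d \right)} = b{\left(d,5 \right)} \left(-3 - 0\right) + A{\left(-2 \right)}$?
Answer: $-19299$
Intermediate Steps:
$A{\left(z \right)} = -5$ ($A{\left(z \right)} = -3 - 2 = -5$)
$b{\left(X,D \right)} = 4 X + D \left(X - D\right)$
$o{\left(d \right)} = 70 - 27 d$ ($o{\left(d \right)} = \left(- 5^{2} + 4 d + 5 d\right) \left(-3 - 0\right) - 5 = \left(\left(-1\right) 25 + 4 d + 5 d\right) \left(-3 + 0\right) - 5 = \left(-25 + 4 d + 5 d\right) \left(-3\right) - 5 = \left(-25 + 9 d\right) \left(-3\right) - 5 = \left(75 - 27 d\right) - 5 = 70 - 27 d$)
$- 127 o{\left(-3 \right)} - 122 = - 127 \left(70 - -81\right) - 122 = - 127 \left(70 + 81\right) - 122 = \left(-127\right) 151 - 122 = -19177 - 122 = -19299$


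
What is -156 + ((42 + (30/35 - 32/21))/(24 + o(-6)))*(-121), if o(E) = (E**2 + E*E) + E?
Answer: -28562/135 ≈ -211.57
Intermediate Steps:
o(E) = E + 2*E**2 (o(E) = (E**2 + E**2) + E = 2*E**2 + E = E + 2*E**2)
-156 + ((42 + (30/35 - 32/21))/(24 + o(-6)))*(-121) = -156 + ((42 + (30/35 - 32/21))/(24 - 6*(1 + 2*(-6))))*(-121) = -156 + ((42 + (30*(1/35) - 32*1/21))/(24 - 6*(1 - 12)))*(-121) = -156 + ((42 + (6/7 - 32/21))/(24 - 6*(-11)))*(-121) = -156 + ((42 - 2/3)/(24 + 66))*(-121) = -156 + ((124/3)/90)*(-121) = -156 + ((124/3)*(1/90))*(-121) = -156 + (62/135)*(-121) = -156 - 7502/135 = -28562/135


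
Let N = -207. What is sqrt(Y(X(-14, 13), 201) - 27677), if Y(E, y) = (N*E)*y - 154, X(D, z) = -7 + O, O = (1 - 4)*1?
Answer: sqrt(388239) ≈ 623.09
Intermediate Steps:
O = -3 (O = -3*1 = -3)
X(D, z) = -10 (X(D, z) = -7 - 3 = -10)
Y(E, y) = -154 - 207*E*y (Y(E, y) = (-207*E)*y - 154 = -207*E*y - 154 = -154 - 207*E*y)
sqrt(Y(X(-14, 13), 201) - 27677) = sqrt((-154 - 207*(-10)*201) - 27677) = sqrt((-154 + 416070) - 27677) = sqrt(415916 - 27677) = sqrt(388239)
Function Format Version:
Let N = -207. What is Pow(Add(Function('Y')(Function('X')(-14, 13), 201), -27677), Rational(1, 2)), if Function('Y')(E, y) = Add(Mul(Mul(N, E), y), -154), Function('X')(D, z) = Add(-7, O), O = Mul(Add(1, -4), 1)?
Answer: Pow(388239, Rational(1, 2)) ≈ 623.09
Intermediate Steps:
O = -3 (O = Mul(-3, 1) = -3)
Function('X')(D, z) = -10 (Function('X')(D, z) = Add(-7, -3) = -10)
Function('Y')(E, y) = Add(-154, Mul(-207, E, y)) (Function('Y')(E, y) = Add(Mul(Mul(-207, E), y), -154) = Add(Mul(-207, E, y), -154) = Add(-154, Mul(-207, E, y)))
Pow(Add(Function('Y')(Function('X')(-14, 13), 201), -27677), Rational(1, 2)) = Pow(Add(Add(-154, Mul(-207, -10, 201)), -27677), Rational(1, 2)) = Pow(Add(Add(-154, 416070), -27677), Rational(1, 2)) = Pow(Add(415916, -27677), Rational(1, 2)) = Pow(388239, Rational(1, 2))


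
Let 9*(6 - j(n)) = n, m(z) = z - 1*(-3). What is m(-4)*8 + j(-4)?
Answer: -14/9 ≈ -1.5556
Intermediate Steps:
m(z) = 3 + z (m(z) = z + 3 = 3 + z)
j(n) = 6 - n/9
m(-4)*8 + j(-4) = (3 - 4)*8 + (6 - ⅑*(-4)) = -1*8 + (6 + 4/9) = -8 + 58/9 = -14/9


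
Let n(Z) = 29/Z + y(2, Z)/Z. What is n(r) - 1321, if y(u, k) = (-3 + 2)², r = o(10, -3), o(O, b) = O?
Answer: -1318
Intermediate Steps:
r = 10
y(u, k) = 1 (y(u, k) = (-1)² = 1)
n(Z) = 30/Z (n(Z) = 29/Z + 1/Z = 30/Z)
n(r) - 1321 = 30/10 - 1321 = 30*(⅒) - 1321 = 3 - 1321 = -1318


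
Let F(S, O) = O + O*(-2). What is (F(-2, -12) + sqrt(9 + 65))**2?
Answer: (12 + sqrt(74))**2 ≈ 424.46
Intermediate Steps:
F(S, O) = -O (F(S, O) = O - 2*O = -O)
(F(-2, -12) + sqrt(9 + 65))**2 = (-1*(-12) + sqrt(9 + 65))**2 = (12 + sqrt(74))**2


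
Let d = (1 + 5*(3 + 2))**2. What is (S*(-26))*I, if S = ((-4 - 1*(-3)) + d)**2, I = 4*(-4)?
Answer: 189540000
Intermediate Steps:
I = -16
d = 676 (d = (1 + 5*5)**2 = (1 + 25)**2 = 26**2 = 676)
S = 455625 (S = ((-4 - 1*(-3)) + 676)**2 = ((-4 + 3) + 676)**2 = (-1 + 676)**2 = 675**2 = 455625)
(S*(-26))*I = (455625*(-26))*(-16) = -11846250*(-16) = 189540000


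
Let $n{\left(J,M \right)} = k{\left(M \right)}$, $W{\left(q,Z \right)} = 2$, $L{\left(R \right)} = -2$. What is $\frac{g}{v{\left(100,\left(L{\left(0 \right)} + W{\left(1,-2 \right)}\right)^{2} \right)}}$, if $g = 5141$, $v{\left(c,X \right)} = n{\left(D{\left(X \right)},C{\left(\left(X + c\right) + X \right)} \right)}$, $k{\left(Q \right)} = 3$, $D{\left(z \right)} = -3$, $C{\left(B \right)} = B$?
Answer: $\frac{5141}{3} \approx 1713.7$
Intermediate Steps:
$n{\left(J,M \right)} = 3$
$v{\left(c,X \right)} = 3$
$\frac{g}{v{\left(100,\left(L{\left(0 \right)} + W{\left(1,-2 \right)}\right)^{2} \right)}} = \frac{5141}{3}$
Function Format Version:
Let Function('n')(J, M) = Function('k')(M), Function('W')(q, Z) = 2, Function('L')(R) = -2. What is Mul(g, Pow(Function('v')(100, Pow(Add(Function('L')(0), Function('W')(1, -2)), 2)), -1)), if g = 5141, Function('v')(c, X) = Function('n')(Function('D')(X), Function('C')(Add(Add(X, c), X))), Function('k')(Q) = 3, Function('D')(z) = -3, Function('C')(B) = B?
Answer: Rational(5141, 3) ≈ 1713.7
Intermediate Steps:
Function('n')(J, M) = 3
Function('v')(c, X) = 3
Mul(g, Pow(Function('v')(100, Pow(Add(Function('L')(0), Function('W')(1, -2)), 2)), -1)) = Mul(5141, Pow(3, -1)) = Mul(5141, Rational(1, 3)) = Rational(5141, 3)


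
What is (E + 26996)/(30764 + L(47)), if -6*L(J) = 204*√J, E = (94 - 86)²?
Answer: 208118460/236592341 + 230010*√47/236592341 ≈ 0.88632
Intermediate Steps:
E = 64 (E = 8² = 64)
L(J) = -34*√J
(E + 26996)/(30764 + L(47)) = (64 + 26996)/(30764 - 34*√47) = 27060/(30764 - 34*√47)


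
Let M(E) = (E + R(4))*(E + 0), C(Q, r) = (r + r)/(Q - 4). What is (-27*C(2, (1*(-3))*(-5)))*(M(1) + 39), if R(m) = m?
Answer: 17820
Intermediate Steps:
C(Q, r) = 2*r/(-4 + Q) (C(Q, r) = (2*r)/(-4 + Q) = 2*r/(-4 + Q))
M(E) = E*(4 + E) (M(E) = (E + 4)*(E + 0) = (4 + E)*E = E*(4 + E))
(-27*C(2, (1*(-3))*(-5)))*(M(1) + 39) = (-54*(1*(-3))*(-5)/(-4 + 2))*(1*(4 + 1) + 39) = (-54*(-3*(-5))/(-2))*(1*5 + 39) = (-54*15*(-1)/2)*(5 + 39) = -27*(-15)*44 = 405*44 = 17820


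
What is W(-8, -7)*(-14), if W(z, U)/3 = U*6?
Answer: 1764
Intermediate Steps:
W(z, U) = 18*U (W(z, U) = 3*(U*6) = 3*(6*U) = 18*U)
W(-8, -7)*(-14) = (18*(-7))*(-14) = -126*(-14) = 1764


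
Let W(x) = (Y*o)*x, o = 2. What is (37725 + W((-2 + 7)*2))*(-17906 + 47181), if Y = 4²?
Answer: 1113767375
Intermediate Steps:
Y = 16
W(x) = 32*x (W(x) = (16*2)*x = 32*x)
(37725 + W((-2 + 7)*2))*(-17906 + 47181) = (37725 + 32*((-2 + 7)*2))*(-17906 + 47181) = (37725 + 32*(5*2))*29275 = (37725 + 32*10)*29275 = (37725 + 320)*29275 = 38045*29275 = 1113767375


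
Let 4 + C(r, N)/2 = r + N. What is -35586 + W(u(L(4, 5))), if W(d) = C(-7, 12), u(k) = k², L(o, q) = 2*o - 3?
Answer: -35584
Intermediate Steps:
L(o, q) = -3 + 2*o
C(r, N) = -8 + 2*N + 2*r (C(r, N) = -8 + 2*(r + N) = -8 + 2*(N + r) = -8 + (2*N + 2*r) = -8 + 2*N + 2*r)
W(d) = 2 (W(d) = -8 + 2*12 + 2*(-7) = -8 + 24 - 14 = 2)
-35586 + W(u(L(4, 5))) = -35586 + 2 = -35584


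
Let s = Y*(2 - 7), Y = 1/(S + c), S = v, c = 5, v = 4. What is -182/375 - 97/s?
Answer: 65293/375 ≈ 174.11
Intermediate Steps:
S = 4
Y = ⅑ (Y = 1/(4 + 5) = 1/9 = ⅑ ≈ 0.11111)
s = -5/9 (s = (2 - 7)/9 = (⅑)*(-5) = -5/9 ≈ -0.55556)
-182/375 - 97/s = -182/375 - 97/(-5/9) = -182*1/375 - 97*(-9/5) = -182/375 + 873/5 = 65293/375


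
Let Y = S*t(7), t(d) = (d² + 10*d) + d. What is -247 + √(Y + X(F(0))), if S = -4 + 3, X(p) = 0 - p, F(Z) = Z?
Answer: -247 + 3*I*√14 ≈ -247.0 + 11.225*I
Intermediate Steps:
X(p) = -p
t(d) = d² + 11*d
S = -1
Y = -126 (Y = -7*(11 + 7) = -7*18 = -1*126 = -126)
-247 + √(Y + X(F(0))) = -247 + √(-126 - 1*0) = -247 + √(-126 + 0) = -247 + √(-126) = -247 + 3*I*√14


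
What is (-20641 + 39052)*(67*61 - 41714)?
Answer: -692750697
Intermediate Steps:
(-20641 + 39052)*(67*61 - 41714) = 18411*(4087 - 41714) = 18411*(-37627) = -692750697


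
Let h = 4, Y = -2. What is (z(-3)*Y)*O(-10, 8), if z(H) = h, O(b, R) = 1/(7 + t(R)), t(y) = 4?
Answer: -8/11 ≈ -0.72727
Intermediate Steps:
O(b, R) = 1/11 (O(b, R) = 1/(7 + 4) = 1/11)
z(H) = 4
(z(-3)*Y)*O(-10, 8) = (4*(-2))*(1/11) = -8*1/11 = -8/11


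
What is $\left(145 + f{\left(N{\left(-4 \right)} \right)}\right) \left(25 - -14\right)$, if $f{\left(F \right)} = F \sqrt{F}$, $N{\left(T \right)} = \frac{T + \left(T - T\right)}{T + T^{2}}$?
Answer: $5655 - \frac{13 i \sqrt{3}}{3} \approx 5655.0 - 7.5056 i$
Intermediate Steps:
$N{\left(T \right)} = \frac{T}{T + T^{2}}$ ($N{\left(T \right)} = \frac{T + 0}{T + T^{2}} = \frac{T}{T + T^{2}}$)
$f{\left(F \right)} = F^{\frac{3}{2}}$
$\left(145 + f{\left(N{\left(-4 \right)} \right)}\right) \left(25 - -14\right) = \left(145 + \left(\frac{1}{1 - 4}\right)^{\frac{3}{2}}\right) \left(25 - -14\right) = \left(145 + \left(\frac{1}{-3}\right)^{\frac{3}{2}}\right) \left(25 + 14\right) = \left(145 + \left(- \frac{1}{3}\right)^{\frac{3}{2}}\right) 39 = \left(145 - \frac{i \sqrt{3}}{9}\right) 39 = 5655 - \frac{13 i \sqrt{3}}{3}$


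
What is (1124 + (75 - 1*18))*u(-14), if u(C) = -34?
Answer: -40154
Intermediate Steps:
(1124 + (75 - 1*18))*u(-14) = (1124 + (75 - 1*18))*(-34) = (1124 + (75 - 18))*(-34) = (1124 + 57)*(-34) = 1181*(-34) = -40154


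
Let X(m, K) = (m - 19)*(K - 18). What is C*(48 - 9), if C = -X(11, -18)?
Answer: -11232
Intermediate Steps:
X(m, K) = (-19 + m)*(-18 + K)
C = -288 (C = -(342 - 19*(-18) - 18*11 - 18*11) = -(342 + 342 - 198 - 198) = -1*288 = -288)
C*(48 - 9) = -288*(48 - 9) = -288*39 = -11232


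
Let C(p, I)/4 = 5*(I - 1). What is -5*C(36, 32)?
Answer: -3100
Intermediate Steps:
C(p, I) = -20 + 20*I (C(p, I) = 4*(5*(I - 1)) = 4*(5*(-1 + I)) = 4*(-5 + 5*I) = -20 + 20*I)
-5*C(36, 32) = -5*(-20 + 20*32) = -5*(-20 + 640) = -5*620 = -3100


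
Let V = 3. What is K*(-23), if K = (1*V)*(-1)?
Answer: 69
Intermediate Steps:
K = -3 (K = (1*3)*(-1) = 3*(-1) = -3)
K*(-23) = -3*(-23) = 69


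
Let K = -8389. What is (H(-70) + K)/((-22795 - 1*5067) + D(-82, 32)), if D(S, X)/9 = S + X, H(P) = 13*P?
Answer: 9299/28312 ≈ 0.32845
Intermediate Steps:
D(S, X) = 9*S + 9*X (D(S, X) = 9*(S + X) = 9*S + 9*X)
(H(-70) + K)/((-22795 - 1*5067) + D(-82, 32)) = (13*(-70) - 8389)/((-22795 - 1*5067) + (9*(-82) + 9*32)) = (-910 - 8389)/((-22795 - 5067) + (-738 + 288)) = -9299/(-27862 - 450) = -9299/(-28312) = -9299*(-1/28312) = 9299/28312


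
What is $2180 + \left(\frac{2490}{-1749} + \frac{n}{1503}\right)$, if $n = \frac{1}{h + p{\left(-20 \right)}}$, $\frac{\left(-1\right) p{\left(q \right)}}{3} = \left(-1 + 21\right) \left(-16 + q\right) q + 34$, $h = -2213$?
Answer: $\frac{86887012144367}{39882473235} \approx 2178.6$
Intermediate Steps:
$p{\left(q \right)} = -102 - 3 q \left(-320 + 20 q\right)$ ($p{\left(q \right)} = - 3 \left(\left(-1 + 21\right) \left(-16 + q\right) q + 34\right) = - 3 \left(20 \left(-16 + q\right) q + 34\right) = - 3 \left(\left(-320 + 20 q\right) q + 34\right) = - 3 \left(q \left(-320 + 20 q\right) + 34\right) = - 3 \left(34 + q \left(-320 + 20 q\right)\right) = -102 - 3 q \left(-320 + 20 q\right)$)
$n = - \frac{1}{45515}$ ($n = \frac{1}{-2213 - \left(19302 + 24000\right)} = \frac{1}{-2213 - 43302} = \frac{1}{-45515} = - \frac{1}{45515} \approx -2.1971 \cdot 10^{-5}$)
$2180 + \left(\frac{2490}{-1749} + \frac{n}{1503}\right) = 2180 + \left(\frac{2490}{-1749} - \frac{1}{45515 \cdot 1503}\right) = 2180 + \left(2490 \left(- \frac{1}{1749}\right) - \frac{1}{68409045}\right) = 2180 - \frac{56779507933}{39882473235} = \frac{86887012144367}{39882473235}$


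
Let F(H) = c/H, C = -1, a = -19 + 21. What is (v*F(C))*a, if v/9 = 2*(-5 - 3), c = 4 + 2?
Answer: 1728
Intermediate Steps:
c = 6
a = 2
F(H) = 6/H
v = -144 (v = 9*(2*(-5 - 3)) = 9*(2*(-8)) = 9*(-16) = -144)
(v*F(C))*a = -864/(-1)*2 = -864*(-1)*2 = -144*(-6)*2 = 864*2 = 1728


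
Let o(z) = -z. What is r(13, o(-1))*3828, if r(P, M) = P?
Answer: 49764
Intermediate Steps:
r(13, o(-1))*3828 = 13*3828 = 49764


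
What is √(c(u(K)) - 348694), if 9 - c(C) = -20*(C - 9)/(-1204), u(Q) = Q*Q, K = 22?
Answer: 36*I*√24376485/301 ≈ 590.5*I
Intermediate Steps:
u(Q) = Q²
c(C) = 2754/301 - 5*C/301 (c(C) = 9 - (-20*(C - 9))/(-1204) = 9 - (-20*(-9 + C))*(-1)/1204 = 9 - (180 - 20*C)*(-1)/1204 = 9 - (-45/301 + 5*C/301) = 9 + (45/301 - 5*C/301) = 2754/301 - 5*C/301)
√(c(u(K)) - 348694) = √((2754/301 - 5/301*22²) - 348694) = √((2754/301 - 5/301*484) - 348694) = √((2754/301 - 2420/301) - 348694) = √(334/301 - 348694) = √(-104956560/301) = 36*I*√24376485/301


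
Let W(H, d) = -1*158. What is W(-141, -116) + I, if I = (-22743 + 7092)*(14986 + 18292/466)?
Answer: -54792372298/233 ≈ -2.3516e+8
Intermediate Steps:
W(H, d) = -158
I = -54792335484/233 (I = -15651*(14986 + 18292*(1/466)) = -15651*(14986 + 9146/233) = -15651*3500884/233 = -54792335484/233 ≈ -2.3516e+8)
W(-141, -116) + I = -158 - 54792335484/233 = -54792372298/233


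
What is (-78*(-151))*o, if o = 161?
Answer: 1896258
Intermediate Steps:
(-78*(-151))*o = -78*(-151)*161 = 11778*161 = 1896258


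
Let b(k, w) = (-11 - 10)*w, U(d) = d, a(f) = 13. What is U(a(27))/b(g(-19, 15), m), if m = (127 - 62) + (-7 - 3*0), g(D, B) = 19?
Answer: -13/1218 ≈ -0.010673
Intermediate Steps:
m = 58 (m = 65 + (-7 + 0) = 65 - 7 = 58)
b(k, w) = -21*w
U(a(27))/b(g(-19, 15), m) = 13/((-21*58)) = 13/(-1218) = 13*(-1/1218) = -13/1218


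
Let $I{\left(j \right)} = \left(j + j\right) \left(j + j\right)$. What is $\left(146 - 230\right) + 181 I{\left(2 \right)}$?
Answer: $2812$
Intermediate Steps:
$I{\left(j \right)} = 4 j^{2}$ ($I{\left(j \right)} = 2 j 2 j = 4 j^{2}$)
$\left(146 - 230\right) + 181 I{\left(2 \right)} = \left(146 - 230\right) + 181 \cdot 4 \cdot 2^{2} = -84 + 181 \cdot 4 \cdot 4 = -84 + 181 \cdot 16 = -84 + 2896 = 2812$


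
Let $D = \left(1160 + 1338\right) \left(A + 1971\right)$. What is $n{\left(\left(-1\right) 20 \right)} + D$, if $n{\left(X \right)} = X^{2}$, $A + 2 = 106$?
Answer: $5183750$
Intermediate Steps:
$A = 104$ ($A = -2 + 106 = 104$)
$D = 5183350$ ($D = \left(1160 + 1338\right) \left(104 + 1971\right) = 2498 \cdot 2075 = 5183350$)
$n{\left(\left(-1\right) 20 \right)} + D = \left(\left(-1\right) 20\right)^{2} + 5183350 = \left(-20\right)^{2} + 5183350 = 400 + 5183350 = 5183750$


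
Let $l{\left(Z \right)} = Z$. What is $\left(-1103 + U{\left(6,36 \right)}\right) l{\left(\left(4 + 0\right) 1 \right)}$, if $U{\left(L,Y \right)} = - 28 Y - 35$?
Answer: $-8584$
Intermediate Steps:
$U{\left(L,Y \right)} = -35 - 28 Y$
$\left(-1103 + U{\left(6,36 \right)}\right) l{\left(\left(4 + 0\right) 1 \right)} = \left(-1103 - 1043\right) \left(4 + 0\right) 1 = \left(-1103 - 1043\right) 4 \cdot 1 = \left(-1103 - 1043\right) 4 = \left(-2146\right) 4 = -8584$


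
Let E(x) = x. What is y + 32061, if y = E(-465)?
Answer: 31596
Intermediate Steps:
y = -465
y + 32061 = -465 + 32061 = 31596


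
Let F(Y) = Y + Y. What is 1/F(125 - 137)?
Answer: -1/24 ≈ -0.041667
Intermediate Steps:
F(Y) = 2*Y
1/F(125 - 137) = 1/(2*(125 - 137)) = 1/(2*(-12)) = 1/(-24) = -1/24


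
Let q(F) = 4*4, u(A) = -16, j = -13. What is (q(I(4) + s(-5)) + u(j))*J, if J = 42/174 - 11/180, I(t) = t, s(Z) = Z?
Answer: 0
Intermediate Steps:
q(F) = 16
J = 941/5220 (J = 42*(1/174) - 11*1/180 = 7/29 - 11/180 = 941/5220 ≈ 0.18027)
(q(I(4) + s(-5)) + u(j))*J = (16 - 16)*(941/5220) = 0*(941/5220) = 0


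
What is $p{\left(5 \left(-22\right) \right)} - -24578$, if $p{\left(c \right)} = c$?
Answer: $24468$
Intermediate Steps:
$p{\left(5 \left(-22\right) \right)} - -24578 = 5 \left(-22\right) - -24578 = -110 + 24578 = 24468$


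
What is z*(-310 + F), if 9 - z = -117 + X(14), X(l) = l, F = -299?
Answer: -68208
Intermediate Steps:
z = 112 (z = 9 - (-117 + 14) = 9 - 1*(-103) = 9 + 103 = 112)
z*(-310 + F) = 112*(-310 - 299) = 112*(-609) = -68208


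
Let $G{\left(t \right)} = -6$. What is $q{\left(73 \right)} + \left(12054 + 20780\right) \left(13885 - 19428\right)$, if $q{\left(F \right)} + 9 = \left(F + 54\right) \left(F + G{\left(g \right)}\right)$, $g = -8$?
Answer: $-181990362$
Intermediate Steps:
$q{\left(F \right)} = -9 + \left(-6 + F\right) \left(54 + F\right)$ ($q{\left(F \right)} = -9 + \left(F + 54\right) \left(F - 6\right) = -9 + \left(54 + F\right) \left(-6 + F\right) = -9 + \left(-6 + F\right) \left(54 + F\right)$)
$q{\left(73 \right)} + \left(12054 + 20780\right) \left(13885 - 19428\right) = \left(-333 + 73^{2} + 48 \cdot 73\right) + \left(12054 + 20780\right) \left(13885 - 19428\right) = \left(-333 + 5329 + 3504\right) + 32834 \left(-5543\right) = 8500 - 181998862 = -181990362$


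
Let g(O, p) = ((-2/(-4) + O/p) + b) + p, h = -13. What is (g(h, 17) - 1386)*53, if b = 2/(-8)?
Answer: -4935731/68 ≈ -72584.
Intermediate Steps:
b = -1/4 (b = 2*(-1/8) = -1/4 ≈ -0.25000)
g(O, p) = 1/4 + p + O/p (g(O, p) = ((-2/(-4) + O/p) - 1/4) + p = ((-2*(-1/4) + O/p) - 1/4) + p = ((1/2 + O/p) - 1/4) + p = (1/4 + O/p) + p = 1/4 + p + O/p)
(g(h, 17) - 1386)*53 = ((1/4 + 17 - 13/17) - 1386)*53 = (1121/68 - 1386)*53 = -93127/68*53 = -4935731/68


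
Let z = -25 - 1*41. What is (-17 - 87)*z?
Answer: 6864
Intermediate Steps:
z = -66 (z = -25 - 41 = -66)
(-17 - 87)*z = (-17 - 87)*(-66) = -104*(-66) = 6864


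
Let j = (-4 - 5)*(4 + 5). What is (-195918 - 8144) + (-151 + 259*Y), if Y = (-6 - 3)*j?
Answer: -15402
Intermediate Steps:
j = -81 (j = -9*9 = -81)
Y = 729 (Y = (-6 - 3)*(-81) = -9*(-81) = 729)
(-195918 - 8144) + (-151 + 259*Y) = (-195918 - 8144) + (-151 + 259*729) = -204062 + (-151 + 188811) = -204062 + 188660 = -15402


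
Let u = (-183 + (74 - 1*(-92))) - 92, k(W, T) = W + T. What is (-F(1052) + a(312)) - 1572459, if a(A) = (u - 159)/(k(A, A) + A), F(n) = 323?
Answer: -368031055/234 ≈ -1.5728e+6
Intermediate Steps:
k(W, T) = T + W
u = -109 (u = (-183 + (74 + 92)) - 92 = (-183 + 166) - 92 = -17 - 92 = -109)
a(A) = -268/(3*A) (a(A) = (-109 - 159)/((A + A) + A) = -268/(2*A + A) = -268*1/(3*A) = -268/(3*A))
(-F(1052) + a(312)) - 1572459 = (-1*323 - 268/3/312) - 1572459 = (-323 - 268/3*1/312) - 1572459 = (-323 - 67/234) - 1572459 = -75649/234 - 1572459 = -368031055/234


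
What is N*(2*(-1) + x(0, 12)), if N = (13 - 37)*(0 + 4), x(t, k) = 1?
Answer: 96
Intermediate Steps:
N = -96 (N = -24*4 = -96)
N*(2*(-1) + x(0, 12)) = -96*(2*(-1) + 1) = -96*(-2 + 1) = -96*(-1) = 96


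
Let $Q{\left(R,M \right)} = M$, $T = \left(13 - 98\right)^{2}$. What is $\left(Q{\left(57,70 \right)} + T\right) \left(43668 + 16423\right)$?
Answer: $438363845$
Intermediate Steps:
$T = 7225$ ($T = \left(-85\right)^{2} = 7225$)
$\left(Q{\left(57,70 \right)} + T\right) \left(43668 + 16423\right) = \left(70 + 7225\right) \left(43668 + 16423\right) = 7295 \cdot 60091 = 438363845$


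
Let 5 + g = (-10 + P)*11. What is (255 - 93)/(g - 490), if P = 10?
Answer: -18/55 ≈ -0.32727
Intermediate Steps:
g = -5 (g = -5 + (-10 + 10)*11 = -5 + 0*11 = -5 + 0 = -5)
(255 - 93)/(g - 490) = (255 - 93)/(-5 - 490) = 162/(-495) = 162*(-1/495) = -18/55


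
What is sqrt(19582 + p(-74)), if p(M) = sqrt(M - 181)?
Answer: sqrt(19582 + I*sqrt(255)) ≈ 139.94 + 0.0571*I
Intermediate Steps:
p(M) = sqrt(-181 + M)
sqrt(19582 + p(-74)) = sqrt(19582 + sqrt(-181 - 74)) = sqrt(19582 + sqrt(-255)) = sqrt(19582 + I*sqrt(255))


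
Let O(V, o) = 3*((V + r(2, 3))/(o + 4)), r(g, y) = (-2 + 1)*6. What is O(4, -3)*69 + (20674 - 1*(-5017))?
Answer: 25277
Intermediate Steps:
r(g, y) = -6 (r(g, y) = -1*6 = -6)
O(V, o) = 3*(-6 + V)/(4 + o) (O(V, o) = 3*((V - 6)/(o + 4)) = 3*((-6 + V)/(4 + o)) = 3*(-6 + V)/(4 + o))
O(4, -3)*69 + (20674 - 1*(-5017)) = (3*(-6 + 4)/(4 - 3))*69 + (20674 - 1*(-5017)) = (3*(-2)/1)*69 + (20674 + 5017) = (3*1*(-2))*69 + 25691 = -6*69 + 25691 = -414 + 25691 = 25277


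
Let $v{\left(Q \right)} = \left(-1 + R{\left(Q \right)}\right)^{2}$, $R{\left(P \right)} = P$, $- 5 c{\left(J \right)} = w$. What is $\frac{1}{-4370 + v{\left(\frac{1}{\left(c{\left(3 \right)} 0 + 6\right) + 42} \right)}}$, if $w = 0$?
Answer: $- \frac{2304}{10066271} \approx -0.00022888$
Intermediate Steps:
$c{\left(J \right)} = 0$ ($c{\left(J \right)} = \left(- \frac{1}{5}\right) 0 = 0$)
$v{\left(Q \right)} = \left(-1 + Q\right)^{2}$
$\frac{1}{-4370 + v{\left(\frac{1}{\left(c{\left(3 \right)} 0 + 6\right) + 42} \right)}} = \frac{1}{-4370 + \left(-1 + \frac{1}{\left(0 \cdot 0 + 6\right) + 42}\right)^{2}} = \frac{1}{-4370 + \left(-1 + \frac{1}{\left(0 + 6\right) + 42}\right)^{2}} = \frac{1}{-4370 + \left(-1 + \frac{1}{6 + 42}\right)^{2}} = \frac{1}{-4370 + \left(-1 + \frac{1}{48}\right)^{2}} = \frac{1}{-4370 + \left(- \frac{47}{48}\right)^{2}} = \frac{1}{-4370 + \frac{2209}{2304}} = \frac{1}{- \frac{10066271}{2304}} = - \frac{2304}{10066271}$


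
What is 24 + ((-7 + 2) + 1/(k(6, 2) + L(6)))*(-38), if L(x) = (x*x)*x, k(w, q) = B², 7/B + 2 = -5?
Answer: 46400/217 ≈ 213.82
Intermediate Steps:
B = -1 (B = 7/(-2 - 5) = 7/(-7) = 7*(-⅐) = -1)
k(w, q) = 1 (k(w, q) = (-1)² = 1)
L(x) = x³ (L(x) = x²*x = x³)
24 + ((-7 + 2) + 1/(k(6, 2) + L(6)))*(-38) = 24 + ((-7 + 2) + 1/(1 + 6³))*(-38) = 24 + (-5 + 1/(1 + 216))*(-38) = 24 + (-5 + 1/217)*(-38) = 24 - 1084/217*(-38) = 24 + 41192/217 = 46400/217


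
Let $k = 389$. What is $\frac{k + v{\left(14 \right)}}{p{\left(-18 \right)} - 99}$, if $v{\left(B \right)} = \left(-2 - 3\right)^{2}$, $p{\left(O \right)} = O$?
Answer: $- \frac{46}{13} \approx -3.5385$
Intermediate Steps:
$v{\left(B \right)} = 25$ ($v{\left(B \right)} = \left(-5\right)^{2} = 25$)
$\frac{k + v{\left(14 \right)}}{p{\left(-18 \right)} - 99} = \frac{389 + 25}{-18 - 99} = \frac{414}{-117} = 414 \left(- \frac{1}{117}\right) = - \frac{46}{13}$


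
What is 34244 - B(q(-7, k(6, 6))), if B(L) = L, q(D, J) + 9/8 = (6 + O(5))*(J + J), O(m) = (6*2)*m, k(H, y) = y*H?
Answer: 235945/8 ≈ 29493.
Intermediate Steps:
k(H, y) = H*y
O(m) = 12*m
q(D, J) = -9/8 + 132*J (q(D, J) = -9/8 + (6 + 12*5)*(J + J) = -9/8 + (6 + 60)*(2*J) = -9/8 + 66*(2*J) = -9/8 + 132*J)
34244 - B(q(-7, k(6, 6))) = 34244 - (-9/8 + 132*(6*6)) = 34244 - (-9/8 + 132*36) = 34244 - (-9/8 + 4752) = 34244 - 1*38007/8 = 34244 - 38007/8 = 235945/8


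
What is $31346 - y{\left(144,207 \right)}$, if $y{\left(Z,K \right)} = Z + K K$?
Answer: $-11647$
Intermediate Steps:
$y{\left(Z,K \right)} = Z + K^{2}$
$31346 - y{\left(144,207 \right)} = 31346 - \left(144 + 207^{2}\right) = 31346 - \left(144 + 42849\right) = 31346 - 42993 = -11647$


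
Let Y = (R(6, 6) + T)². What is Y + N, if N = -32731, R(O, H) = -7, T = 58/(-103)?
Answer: -346636338/10609 ≈ -32674.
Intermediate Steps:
T = -58/103 (T = 58*(-1/103) = -58/103 ≈ -0.56311)
Y = 606841/10609 (Y = (-7 - 58/103)² = (-779/103)² = 606841/10609 ≈ 57.201)
Y + N = 606841/10609 - 32731 = -346636338/10609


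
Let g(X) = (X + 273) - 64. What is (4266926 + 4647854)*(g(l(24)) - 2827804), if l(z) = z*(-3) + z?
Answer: -25207815263540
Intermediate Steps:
l(z) = -2*z (l(z) = -3*z + z = -2*z)
g(X) = 209 + X (g(X) = (273 + X) - 64 = 209 + X)
(4266926 + 4647854)*(g(l(24)) - 2827804) = (4266926 + 4647854)*((209 - 2*24) - 2827804) = 8914780*((209 - 48) - 2827804) = 8914780*(161 - 2827804) = 8914780*(-2827643) = -25207815263540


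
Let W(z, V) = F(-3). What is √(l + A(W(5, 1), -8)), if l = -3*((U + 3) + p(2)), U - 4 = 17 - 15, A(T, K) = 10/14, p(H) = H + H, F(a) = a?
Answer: 2*I*√469/7 ≈ 6.1875*I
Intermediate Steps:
W(z, V) = -3
p(H) = 2*H
A(T, K) = 5/7 (A(T, K) = 10*(1/14) = 5/7)
U = 6 (U = 4 + (17 - 15) = 4 + 2 = 6)
l = -39 (l = -3*((6 + 3) + 2*2) = -3*(9 + 4) = -3*13 = -39)
√(l + A(W(5, 1), -8)) = √(-39 + 5/7) = √(-268/7) = 2*I*√469/7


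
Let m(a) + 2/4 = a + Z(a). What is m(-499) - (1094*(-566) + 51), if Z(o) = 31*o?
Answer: 1206369/2 ≈ 6.0318e+5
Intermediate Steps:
m(a) = -1/2 + 32*a (m(a) = -1/2 + (a + 31*a) = -1/2 + 32*a)
m(-499) - (1094*(-566) + 51) = (-1/2 + 32*(-499)) - (1094*(-566) + 51) = (-1/2 - 15968) - (-619204 + 51) = -31937/2 - 1*(-619153) = -31937/2 + 619153 = 1206369/2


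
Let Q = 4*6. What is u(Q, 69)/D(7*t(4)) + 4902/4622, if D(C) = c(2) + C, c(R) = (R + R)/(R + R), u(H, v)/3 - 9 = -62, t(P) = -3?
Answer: 416469/46220 ≈ 9.0106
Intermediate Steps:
Q = 24
u(H, v) = -159 (u(H, v) = 27 + 3*(-62) = 27 - 186 = -159)
c(R) = 1 (c(R) = (2*R)/((2*R)) = (2*R)*(1/(2*R)) = 1)
D(C) = 1 + C
u(Q, 69)/D(7*t(4)) + 4902/4622 = -159/(1 + 7*(-3)) + 4902/4622 = -159/(1 - 21) + 4902*(1/4622) = -159/(-20) + 2451/2311 = -159*(-1/20) + 2451/2311 = 159/20 + 2451/2311 = 416469/46220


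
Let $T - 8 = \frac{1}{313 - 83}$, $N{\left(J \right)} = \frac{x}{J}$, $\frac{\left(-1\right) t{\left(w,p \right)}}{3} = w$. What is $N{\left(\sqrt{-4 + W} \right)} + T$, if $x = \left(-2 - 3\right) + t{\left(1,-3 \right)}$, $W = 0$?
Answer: $\frac{1841}{230} + 4 i \approx 8.0043 + 4.0 i$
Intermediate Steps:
$t{\left(w,p \right)} = - 3 w$
$x = -8$ ($x = \left(-2 - 3\right) - 3 = -5 - 3 = -8$)
$N{\left(J \right)} = - \frac{8}{J}$
$T = \frac{1841}{230}$ ($T = 8 + \frac{1}{313 - 83} = 8 + \frac{1}{230} = \frac{1841}{230} \approx 8.0043$)
$N{\left(\sqrt{-4 + W} \right)} + T = - \frac{8}{\sqrt{-4 + 0}} + \frac{1841}{230} = - \frac{8}{\sqrt{-4}} + \frac{1841}{230} = - \frac{8}{2 i} + \frac{1841}{230} = - 8 \left(- \frac{i}{2}\right) + \frac{1841}{230} = 4 i + \frac{1841}{230} = \frac{1841}{230} + 4 i$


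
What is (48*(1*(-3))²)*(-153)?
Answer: -66096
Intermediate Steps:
(48*(1*(-3))²)*(-153) = (48*(-3)²)*(-153) = (48*9)*(-153) = 432*(-153) = -66096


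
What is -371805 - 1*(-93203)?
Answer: -278602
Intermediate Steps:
-371805 - 1*(-93203) = -371805 + 93203 = -278602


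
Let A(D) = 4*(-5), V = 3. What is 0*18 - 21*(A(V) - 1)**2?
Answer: -9261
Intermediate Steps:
A(D) = -20
0*18 - 21*(A(V) - 1)**2 = 0*18 - 21*(-20 - 1)**2 = 0 - 21*(-21)**2 = 0 - 21*441 = 0 - 9261 = -9261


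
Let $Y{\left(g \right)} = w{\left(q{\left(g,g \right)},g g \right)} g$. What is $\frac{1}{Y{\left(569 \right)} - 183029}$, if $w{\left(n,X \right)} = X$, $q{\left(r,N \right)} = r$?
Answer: $\frac{1}{184036980} \approx 5.4337 \cdot 10^{-9}$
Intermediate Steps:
$Y{\left(g \right)} = g^{3}$ ($Y{\left(g \right)} = g g g = g^{2} g = g^{3}$)
$\frac{1}{Y{\left(569 \right)} - 183029} = \frac{1}{569^{3} - 183029} = \frac{1}{184220009 - 183029} = \frac{1}{184036980}$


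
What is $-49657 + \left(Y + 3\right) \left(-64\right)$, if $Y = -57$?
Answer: $-46201$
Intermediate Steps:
$-49657 + \left(Y + 3\right) \left(-64\right) = -49657 + \left(-57 + 3\right) \left(-64\right) = -49657 - -3456 = -49657 + 3456 = -46201$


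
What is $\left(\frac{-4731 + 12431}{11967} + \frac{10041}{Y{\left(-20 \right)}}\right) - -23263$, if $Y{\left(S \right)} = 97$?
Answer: $\frac{27124574684}{1160799} \approx 23367.0$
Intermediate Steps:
$\left(\frac{-4731 + 12431}{11967} + \frac{10041}{Y{\left(-20 \right)}}\right) - -23263 = \left(\frac{-4731 + 12431}{11967} + \frac{10041}{97}\right) - -23263 = \left(7700 \cdot \frac{1}{11967} + 10041 \cdot \frac{1}{97}\right) + 23263 = \left(\frac{7700}{11967} + \frac{10041}{97}\right) + 23263 = \frac{120907547}{1160799} + 23263 = \frac{27124574684}{1160799}$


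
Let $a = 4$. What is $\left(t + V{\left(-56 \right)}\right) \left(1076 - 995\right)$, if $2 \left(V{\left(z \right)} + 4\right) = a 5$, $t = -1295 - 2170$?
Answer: $-280179$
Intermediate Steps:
$t = -3465$ ($t = -1295 - 2170 = -3465$)
$V{\left(z \right)} = 6$ ($V{\left(z \right)} = -4 + \frac{4 \cdot 5}{2} = -4 + \frac{1}{2} \cdot 20 = -4 + 10 = 6$)
$\left(t + V{\left(-56 \right)}\right) \left(1076 - 995\right) = \left(-3465 + 6\right) \left(1076 - 995\right) = \left(-3459\right) 81 = -280179$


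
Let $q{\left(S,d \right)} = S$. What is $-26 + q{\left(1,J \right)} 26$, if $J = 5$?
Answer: $0$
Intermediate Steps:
$-26 + q{\left(1,J \right)} 26 = -26 + 1 \cdot 26 = -26 + 26 = 0$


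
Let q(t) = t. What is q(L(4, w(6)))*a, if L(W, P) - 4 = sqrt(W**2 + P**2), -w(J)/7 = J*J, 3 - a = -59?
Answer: 248 + 248*sqrt(3970) ≈ 15874.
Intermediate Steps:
a = 62 (a = 3 - 1*(-59) = 3 + 59 = 62)
w(J) = -7*J**2 (w(J) = -7*J*J = -7*J**2)
L(W, P) = 4 + sqrt(P**2 + W**2) (L(W, P) = 4 + sqrt(W**2 + P**2) = 4 + sqrt(P**2 + W**2))
q(L(4, w(6)))*a = (4 + sqrt((-7*6**2)**2 + 4**2))*62 = (4 + sqrt((-7*36)**2 + 16))*62 = (4 + sqrt((-252)**2 + 16))*62 = (4 + sqrt(63504 + 16))*62 = (4 + sqrt(63520))*62 = (4 + 4*sqrt(3970))*62 = 248 + 248*sqrt(3970)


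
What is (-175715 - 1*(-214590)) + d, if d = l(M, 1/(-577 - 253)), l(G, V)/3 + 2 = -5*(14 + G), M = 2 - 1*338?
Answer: 43699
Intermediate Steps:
M = -336 (M = 2 - 338 = -336)
l(G, V) = -216 - 15*G (l(G, V) = -6 + 3*(-5*(14 + G)) = -6 + 3*(-70 - 5*G) = -6 + (-210 - 15*G) = -216 - 15*G)
d = 4824 (d = -216 - 15*(-336) = -216 + 5040 = 4824)
(-175715 - 1*(-214590)) + d = (-175715 - 1*(-214590)) + 4824 = (-175715 + 214590) + 4824 = 38875 + 4824 = 43699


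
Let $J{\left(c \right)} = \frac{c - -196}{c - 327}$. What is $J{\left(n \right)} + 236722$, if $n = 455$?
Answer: $\frac{30301067}{128} \approx 2.3673 \cdot 10^{5}$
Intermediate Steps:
$J{\left(c \right)} = \frac{196 + c}{-327 + c}$ ($J{\left(c \right)} = \frac{c + 196}{c - 327} = \frac{196 + c}{c - 327} = \frac{196 + c}{-327 + c}$)
$J{\left(n \right)} + 236722 = \frac{196 + 455}{-327 + 455} + 236722 = \frac{1}{128} \cdot 651 + 236722 = \frac{651}{128} + 236722 = \frac{30301067}{128}$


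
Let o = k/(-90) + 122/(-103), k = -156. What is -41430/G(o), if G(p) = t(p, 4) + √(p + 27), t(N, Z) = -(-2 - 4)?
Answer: -384056100/13057 + 41430*√65759835/13057 ≈ -3683.1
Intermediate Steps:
t(N, Z) = 6 (t(N, Z) = -1*(-6) = 6)
o = 848/1545 (o = -156/(-90) + 122/(-103) = -156*(-1/90) + 122*(-1/103) = 26/15 - 122/103 = 848/1545 ≈ 0.54887)
G(p) = 6 + √(27 + p) (G(p) = 6 + √(p + 27) = 6 + √(27 + p))
-41430/G(o) = -41430/(6 + √(27 + 848/1545)) = -41430/(6 + √(42563/1545)) = -41430/(6 + √65759835/1545)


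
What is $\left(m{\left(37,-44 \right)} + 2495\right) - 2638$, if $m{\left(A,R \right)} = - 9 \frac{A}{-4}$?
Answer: $- \frac{239}{4} \approx -59.75$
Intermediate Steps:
$m{\left(A,R \right)} = \frac{9 A}{4}$ ($m{\left(A,R \right)} = - 9 A \left(- \frac{1}{4}\right) = - 9 \left(- \frac{A}{4}\right) = \frac{9 A}{4}$)
$\left(m{\left(37,-44 \right)} + 2495\right) - 2638 = \left(\frac{9}{4} \cdot 37 + 2495\right) - 2638 = \left(\frac{333}{4} + 2495\right) - 2638 = \frac{10313}{4} - 2638 = - \frac{239}{4}$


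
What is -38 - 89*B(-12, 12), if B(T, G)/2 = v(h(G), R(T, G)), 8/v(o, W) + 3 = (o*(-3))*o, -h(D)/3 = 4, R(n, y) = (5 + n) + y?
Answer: -15106/435 ≈ -34.726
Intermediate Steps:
R(n, y) = 5 + n + y
h(D) = -12 (h(D) = -3*4 = -12)
v(o, W) = 8/(-3 - 3*o²) (v(o, W) = 8/(-3 + (o*(-3))*o) = 8/(-3 + (-3*o)*o) = 8/(-3 - 3*o²))
B(T, G) = -16/435 (B(T, G) = 2*(-8/(3 + 3*(-12)²)) = 2*(-8/(3 + 3*144)) = 2*(-8/(3 + 432)) = 2*(-8/435) = -16/435)
-38 - 89*B(-12, 12) = -38 - 89*(-16/435) = -38 + 1424/435 = -15106/435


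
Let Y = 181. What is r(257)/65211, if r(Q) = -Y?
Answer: -181/65211 ≈ -0.0027756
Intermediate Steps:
r(Q) = -181 (r(Q) = -1*181 = -181)
r(257)/65211 = -181/65211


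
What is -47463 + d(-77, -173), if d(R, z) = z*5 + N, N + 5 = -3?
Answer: -48336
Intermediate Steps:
N = -8 (N = -5 - 3 = -8)
d(R, z) = -8 + 5*z (d(R, z) = z*5 - 8 = 5*z - 8 = -8 + 5*z)
-47463 + d(-77, -173) = -47463 + (-8 + 5*(-173)) = -47463 + (-8 - 865) = -47463 - 873 = -48336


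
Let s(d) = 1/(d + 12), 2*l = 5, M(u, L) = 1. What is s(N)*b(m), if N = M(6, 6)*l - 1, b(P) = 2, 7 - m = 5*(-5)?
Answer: 4/27 ≈ 0.14815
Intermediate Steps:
m = 32 (m = 7 - 5*(-5) = 7 - 1*(-25) = 7 + 25 = 32)
l = 5/2 (l = (1/2)*5 = 5/2 ≈ 2.5000)
N = 3/2 (N = 1*(5/2) - 1 = 5/2 - 1 = 3/2 ≈ 1.5000)
s(d) = 1/(12 + d)
s(N)*b(m) = 2/(12 + 3/2) = 2/(27/2) = (2/27)*2 = 4/27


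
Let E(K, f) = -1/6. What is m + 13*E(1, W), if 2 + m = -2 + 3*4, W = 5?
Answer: 35/6 ≈ 5.8333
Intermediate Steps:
m = 8 (m = -2 + (-2 + 3*4) = -2 + (-2 + 12) = -2 + 10 = 8)
E(K, f) = -⅙ (E(K, f) = -1*⅙ = -⅙)
m + 13*E(1, W) = 8 + 13*(-⅙) = 8 - 13/6 = 35/6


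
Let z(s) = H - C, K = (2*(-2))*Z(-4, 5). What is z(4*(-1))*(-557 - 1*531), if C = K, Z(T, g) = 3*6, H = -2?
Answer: -76160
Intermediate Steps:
Z(T, g) = 18
K = -72 (K = (2*(-2))*18 = -4*18 = -72)
C = -72
z(s) = 70 (z(s) = -2 - 1*(-72) = -2 + 72 = 70)
z(4*(-1))*(-557 - 1*531) = 70*(-557 - 1*531) = 70*(-557 - 531) = 70*(-1088) = -76160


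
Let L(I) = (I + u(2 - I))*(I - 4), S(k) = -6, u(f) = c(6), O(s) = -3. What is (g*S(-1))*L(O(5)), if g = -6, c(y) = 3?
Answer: 0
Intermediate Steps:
u(f) = 3
L(I) = (-4 + I)*(3 + I) (L(I) = (I + 3)*(I - 4) = (3 + I)*(-4 + I) = (-4 + I)*(3 + I))
(g*S(-1))*L(O(5)) = (-6*(-6))*(-12 + (-3)² - 1*(-3)) = 36*(-12 + 9 + 3) = 36*0 = 0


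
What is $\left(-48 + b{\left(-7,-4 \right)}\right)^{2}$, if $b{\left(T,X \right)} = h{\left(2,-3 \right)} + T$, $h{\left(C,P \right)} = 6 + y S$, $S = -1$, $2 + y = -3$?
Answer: $1936$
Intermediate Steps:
$y = -5$ ($y = -2 - 3 = -5$)
$h{\left(C,P \right)} = 11$ ($h{\left(C,P \right)} = 6 - -5 = 6 + 5 = 11$)
$b{\left(T,X \right)} = 11 + T$
$\left(-48 + b{\left(-7,-4 \right)}\right)^{2} = \left(-48 + \left(11 - 7\right)\right)^{2} = \left(-48 + 4\right)^{2} = \left(-44\right)^{2} = 1936$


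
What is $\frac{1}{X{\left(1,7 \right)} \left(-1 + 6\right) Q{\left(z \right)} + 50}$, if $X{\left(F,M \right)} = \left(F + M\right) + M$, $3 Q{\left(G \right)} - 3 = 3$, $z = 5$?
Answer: $\frac{1}{200} \approx 0.005$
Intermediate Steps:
$Q{\left(G \right)} = 2$ ($Q{\left(G \right)} = 1 + \frac{1}{3} \cdot 3 = 1 + 1 = 2$)
$X{\left(F,M \right)} = F + 2 M$
$\frac{1}{X{\left(1,7 \right)} \left(-1 + 6\right) Q{\left(z \right)} + 50} = \frac{1}{\left(1 + 2 \cdot 7\right) \left(-1 + 6\right) 2 + 50} = \frac{1}{\left(1 + 14\right) 5 \cdot 2 + 50} = \frac{1}{15 \cdot 10 + 50} = \frac{1}{150 + 50} = \frac{1}{200}$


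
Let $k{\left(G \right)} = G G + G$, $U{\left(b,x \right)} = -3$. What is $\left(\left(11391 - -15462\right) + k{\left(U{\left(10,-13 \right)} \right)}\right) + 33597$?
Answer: $60456$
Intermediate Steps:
$k{\left(G \right)} = G + G^{2}$ ($k{\left(G \right)} = G^{2} + G = G + G^{2}$)
$\left(\left(11391 - -15462\right) + k{\left(U{\left(10,-13 \right)} \right)}\right) + 33597 = \left(\left(11391 - -15462\right) - 3 \left(1 - 3\right)\right) + 33597 = \left(\left(11391 + 15462\right) - -6\right) + 33597 = \left(26853 + 6\right) + 33597 = 26859 + 33597 = 60456$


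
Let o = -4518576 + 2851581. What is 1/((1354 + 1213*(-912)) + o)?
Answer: -1/2771897 ≈ -3.6076e-7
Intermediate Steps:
o = -1666995
1/((1354 + 1213*(-912)) + o) = 1/((1354 + 1213*(-912)) - 1666995) = 1/((1354 - 1106256) - 1666995) = 1/(-1104902 - 1666995) = 1/(-2771897) = -1/2771897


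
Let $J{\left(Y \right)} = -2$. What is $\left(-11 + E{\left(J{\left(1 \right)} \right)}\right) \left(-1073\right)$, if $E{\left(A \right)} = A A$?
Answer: $7511$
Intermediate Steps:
$E{\left(A \right)} = A^{2}$
$\left(-11 + E{\left(J{\left(1 \right)} \right)}\right) \left(-1073\right) = \left(-11 + \left(-2\right)^{2}\right) \left(-1073\right) = \left(-11 + 4\right) \left(-1073\right) = \left(-7\right) \left(-1073\right) = 7511$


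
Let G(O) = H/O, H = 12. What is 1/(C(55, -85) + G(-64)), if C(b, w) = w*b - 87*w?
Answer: 16/43517 ≈ 0.00036767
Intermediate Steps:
G(O) = 12/O
C(b, w) = -87*w + b*w (C(b, w) = b*w - 87*w = -87*w + b*w)
1/(C(55, -85) + G(-64)) = 1/(-85*(-87 + 55) + 12/(-64)) = 1/(-85*(-32) + 12*(-1/64)) = 1/(2720 - 3/16) = 1/(43517/16) = 16/43517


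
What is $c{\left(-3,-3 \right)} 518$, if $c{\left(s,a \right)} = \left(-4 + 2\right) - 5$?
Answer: $-3626$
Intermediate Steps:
$c{\left(s,a \right)} = -7$ ($c{\left(s,a \right)} = -2 - 5 = -7$)
$c{\left(-3,-3 \right)} 518 = \left(-7\right) 518 = -3626$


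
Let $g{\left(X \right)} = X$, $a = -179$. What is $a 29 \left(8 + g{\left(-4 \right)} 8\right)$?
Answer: $124584$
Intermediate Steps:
$a 29 \left(8 + g{\left(-4 \right)} 8\right) = \left(-179\right) 29 \left(8 - 32\right) = - 5191 \left(8 - 32\right) = \left(-5191\right) \left(-24\right) = 124584$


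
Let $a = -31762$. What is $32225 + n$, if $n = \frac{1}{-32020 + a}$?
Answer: $\frac{2055374949}{63782} \approx 32225.0$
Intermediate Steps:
$n = - \frac{1}{63782}$ ($n = \frac{1}{-32020 - 31762} = \frac{1}{-63782} = - \frac{1}{63782} \approx -1.5678 \cdot 10^{-5}$)
$32225 + n = 32225 - \frac{1}{63782} = \frac{2055374949}{63782}$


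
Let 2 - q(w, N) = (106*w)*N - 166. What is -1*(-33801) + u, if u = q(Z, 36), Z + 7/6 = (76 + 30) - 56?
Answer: -152379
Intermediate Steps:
Z = 293/6 (Z = -7/6 + ((76 + 30) - 56) = -7/6 + (106 - 56) = -7/6 + 50 = 293/6 ≈ 48.833)
q(w, N) = 168 - 106*N*w (q(w, N) = 2 - ((106*w)*N - 166) = 2 - (106*N*w - 166) = 2 - (-166 + 106*N*w) = 2 + (166 - 106*N*w) = 168 - 106*N*w)
u = -186180 (u = 168 - 106*36*293/6 = 168 - 186348 = -186180)
-1*(-33801) + u = -1*(-33801) - 186180 = 33801 - 186180 = -152379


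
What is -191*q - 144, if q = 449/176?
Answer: -111103/176 ≈ -631.27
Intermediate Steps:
q = 449/176 (q = 449*(1/176) = 449/176 ≈ 2.5511)
-191*q - 144 = -191*449/176 - 144 = -85759/176 - 144 = -111103/176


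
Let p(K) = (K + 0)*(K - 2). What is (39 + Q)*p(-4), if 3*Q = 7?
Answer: 992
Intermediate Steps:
Q = 7/3 (Q = (⅓)*7 = 7/3 ≈ 2.3333)
p(K) = K*(-2 + K)
(39 + Q)*p(-4) = (39 + 7/3)*(-4*(-2 - 4)) = 124*(-4*(-6))/3 = (124/3)*24 = 992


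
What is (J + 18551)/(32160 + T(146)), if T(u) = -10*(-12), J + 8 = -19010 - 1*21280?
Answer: -7249/10760 ≈ -0.67370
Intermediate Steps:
J = -40298 (J = -8 + (-19010 - 1*21280) = -8 + (-19010 - 21280) = -8 - 40290 = -40298)
T(u) = 120
(J + 18551)/(32160 + T(146)) = (-40298 + 18551)/(32160 + 120) = -21747/32280 = -21747*1/32280 = -7249/10760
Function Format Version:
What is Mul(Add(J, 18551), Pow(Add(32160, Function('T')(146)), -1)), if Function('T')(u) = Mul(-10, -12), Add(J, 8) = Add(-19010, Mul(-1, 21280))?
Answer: Rational(-7249, 10760) ≈ -0.67370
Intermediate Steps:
J = -40298 (J = Add(-8, Add(-19010, Mul(-1, 21280))) = Add(-8, Add(-19010, -21280)) = Add(-8, -40290) = -40298)
Function('T')(u) = 120
Mul(Add(J, 18551), Pow(Add(32160, Function('T')(146)), -1)) = Mul(Add(-40298, 18551), Pow(Add(32160, 120), -1)) = Mul(-21747, Pow(32280, -1)) = Mul(-21747, Rational(1, 32280)) = Rational(-7249, 10760)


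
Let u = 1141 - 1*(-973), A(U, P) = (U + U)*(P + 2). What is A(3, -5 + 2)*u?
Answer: -12684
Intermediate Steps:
A(U, P) = 2*U*(2 + P) (A(U, P) = (2*U)*(2 + P) = 2*U*(2 + P))
u = 2114 (u = 1141 + 973 = 2114)
A(3, -5 + 2)*u = (2*3*(2 + (-5 + 2)))*2114 = (2*3*(2 - 3))*2114 = (2*3*(-1))*2114 = -6*2114 = -12684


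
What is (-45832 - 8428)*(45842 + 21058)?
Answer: -3629994000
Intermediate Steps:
(-45832 - 8428)*(45842 + 21058) = -54260*66900 = -3629994000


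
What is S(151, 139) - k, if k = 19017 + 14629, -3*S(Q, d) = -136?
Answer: -100802/3 ≈ -33601.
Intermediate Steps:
S(Q, d) = 136/3 (S(Q, d) = -⅓*(-136) = 136/3)
k = 33646
S(151, 139) - k = 136/3 - 1*33646 = 136/3 - 33646 = -100802/3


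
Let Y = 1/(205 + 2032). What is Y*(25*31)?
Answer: 775/2237 ≈ 0.34645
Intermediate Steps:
Y = 1/2237 ≈ 0.00044703
Y*(25*31) = (25*31)/2237 = (1/2237)*775 = 775/2237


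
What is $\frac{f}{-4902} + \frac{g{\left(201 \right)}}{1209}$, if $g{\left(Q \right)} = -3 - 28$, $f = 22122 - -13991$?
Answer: $- \frac{471103}{63726} \approx -7.3926$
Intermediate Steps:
$f = 36113$ ($f = 22122 + 13991 = 36113$)
$g{\left(Q \right)} = -31$
$\frac{f}{-4902} + \frac{g{\left(201 \right)}}{1209} = \frac{36113}{-4902} - \frac{31}{1209} = 36113 \left(- \frac{1}{4902}\right) - \frac{1}{39} = - \frac{36113}{4902} - \frac{1}{39} = - \frac{471103}{63726}$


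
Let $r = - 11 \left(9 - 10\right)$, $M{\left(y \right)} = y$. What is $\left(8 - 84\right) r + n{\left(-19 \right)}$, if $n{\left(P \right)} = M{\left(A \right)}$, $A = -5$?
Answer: $-841$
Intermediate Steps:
$n{\left(P \right)} = -5$
$r = 11$ ($r = \left(-11\right) \left(-1\right) = 11$)
$\left(8 - 84\right) r + n{\left(-19 \right)} = \left(8 - 84\right) 11 - 5 = \left(-76\right) 11 - 5 = -836 - 5 = -841$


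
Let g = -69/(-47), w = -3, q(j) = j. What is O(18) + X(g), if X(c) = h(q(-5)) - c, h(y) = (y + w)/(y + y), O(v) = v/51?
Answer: -1259/3995 ≈ -0.31514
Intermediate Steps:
O(v) = v/51 (O(v) = v*(1/51) = v/51)
g = 69/47 (g = -69*(-1/47) = 69/47 ≈ 1.4681)
h(y) = (-3 + y)/(2*y) (h(y) = (y - 3)/(y + y) = (-3 + y)/((2*y)) = (-3 + y)*(1/(2*y)) = (-3 + y)/(2*y))
X(c) = ⅘ - c (X(c) = (½)*(-3 - 5)/(-5) - c = (½)*(-⅕)*(-8) - c = ⅘ - c)
O(18) + X(g) = (1/51)*18 + (⅘ - 1*69/47) = 6/17 + (⅘ - 69/47) = 6/17 - 157/235 = -1259/3995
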